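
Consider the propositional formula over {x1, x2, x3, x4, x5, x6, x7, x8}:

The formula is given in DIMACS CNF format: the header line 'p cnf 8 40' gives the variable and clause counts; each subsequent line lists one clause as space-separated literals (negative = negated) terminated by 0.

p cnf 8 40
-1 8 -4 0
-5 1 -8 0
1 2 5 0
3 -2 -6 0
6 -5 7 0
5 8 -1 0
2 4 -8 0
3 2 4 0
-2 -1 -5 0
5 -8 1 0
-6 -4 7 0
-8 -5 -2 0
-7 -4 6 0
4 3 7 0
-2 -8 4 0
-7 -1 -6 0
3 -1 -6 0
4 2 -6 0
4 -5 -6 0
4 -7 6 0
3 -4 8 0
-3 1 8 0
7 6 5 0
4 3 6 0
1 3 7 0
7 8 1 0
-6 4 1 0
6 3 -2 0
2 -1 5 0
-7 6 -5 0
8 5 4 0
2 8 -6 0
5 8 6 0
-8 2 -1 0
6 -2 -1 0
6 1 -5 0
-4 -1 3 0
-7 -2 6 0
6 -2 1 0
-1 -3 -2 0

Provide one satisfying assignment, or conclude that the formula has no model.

Branch on x1: set x1 = False.
Branch on x5: set x5 = False.
Unit clause (x2) forces x2 = True.
Unit clause (¬x8) forces x8 = False.
Unit clause (¬x3) forces x3 = False.
Unit clause (¬x6) forces x6 = False.
But (x6) is also a unit clause — contradiction.
So x5 must be the other value — set x5 = True.
Unit clause (¬x8) forces x8 = False.
Unit clause (¬x3) forces x3 = False.
Unit clause (¬x4) forces x4 = False.
Unit clause (x2) forces x2 = True.
Unit clause (¬x6) forces x6 = False.
But (x6) is also a unit clause — contradiction.
Neither x5 = True nor x5 = False works.
So x1 must be the other value — set x1 = True.
Branch on x8: set x8 = True.
Unit clause (x2) forces x2 = True.
Unit clause (¬x5) forces x5 = False.
Unit clause (x4) forces x4 = True.
Unit clause (x6) forces x6 = True.
Unit clause (x3) forces x3 = True.
But (¬x3) is also a unit clause — contradiction.
So x8 must be the other value — set x8 = False.
Unit clause (¬x4) forces x4 = False.
Unit clause (x5) forces x5 = True.
Unit clause (¬x2) forces x2 = False.
Unit clause (x3) forces x3 = True.
Unit clause (¬x6) forces x6 = False.
Unit clause (x7) forces x7 = True.
But (¬x7) is also a unit clause — contradiction.
Neither x8 = True nor x8 = False works.
Neither x1 = True nor x1 = False works.

UNSATISFIABLE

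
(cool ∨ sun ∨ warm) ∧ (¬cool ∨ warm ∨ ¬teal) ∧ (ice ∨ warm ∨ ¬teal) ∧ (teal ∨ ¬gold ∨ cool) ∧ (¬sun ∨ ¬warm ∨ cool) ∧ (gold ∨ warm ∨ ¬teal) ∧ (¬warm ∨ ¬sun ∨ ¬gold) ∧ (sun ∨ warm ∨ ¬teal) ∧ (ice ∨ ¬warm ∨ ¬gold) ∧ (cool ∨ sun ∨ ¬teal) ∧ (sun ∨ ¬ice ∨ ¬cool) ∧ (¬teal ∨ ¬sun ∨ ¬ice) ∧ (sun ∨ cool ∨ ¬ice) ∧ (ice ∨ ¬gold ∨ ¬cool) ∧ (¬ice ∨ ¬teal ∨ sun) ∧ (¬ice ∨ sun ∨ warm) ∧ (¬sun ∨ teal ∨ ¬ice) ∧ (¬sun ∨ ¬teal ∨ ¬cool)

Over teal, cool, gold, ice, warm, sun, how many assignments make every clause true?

7

There are 2^6 = 64 truth assignments over (teal, cool, gold, ice, warm, sun).
Split on cool. With cool = True, the clauses containing cool are satisfied and ¬cool drops from the rest; 5 of the 2^5 = 32 assignments to the other variables satisfy what remains.
With cool = False, by the same count on the reduced clause set, 2 assignments work.
(One model: teal=F, cool=F, gold=F, ice=F, warm=F, sun=T.)
Total: 5 + 2 = 7.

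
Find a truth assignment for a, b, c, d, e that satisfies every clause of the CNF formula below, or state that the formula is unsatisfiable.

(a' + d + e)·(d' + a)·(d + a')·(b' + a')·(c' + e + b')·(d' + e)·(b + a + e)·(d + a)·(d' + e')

Case d = 0:
From the singleton clause (a'), a = 0.
But (a) is also a unit clause — contradiction.
So d must be the other value — set d = 1.
From the singleton clause (a), a = 1.
From the singleton clause (b'), b = 0.
From the singleton clause (e), e = 1.
But (e') is also a unit clause — contradiction.
Either choice for d ends in contradiction.

UNSATISFIABLE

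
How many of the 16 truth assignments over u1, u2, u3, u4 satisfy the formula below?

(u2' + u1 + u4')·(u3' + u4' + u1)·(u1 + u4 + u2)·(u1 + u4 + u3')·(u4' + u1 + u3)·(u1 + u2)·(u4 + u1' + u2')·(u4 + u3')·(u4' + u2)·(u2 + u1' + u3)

3

There are 2^4 = 16 truth assignments over (u1, u2, u3, u4).
Check each against the 10 clauses (columns in the order u1, u2, u3, u4):
  F F F F  ✗ fails (u1 + u4 + u2)
  F F F T  ✗ fails (u4' + u1 + u3)
  F F T F  ✗ fails (u1 + u4 + u2)
  F F T T  ✗ fails (u3' + u4' + u1)
  F T F F  ✓ satisfies all
  F T F T  ✗ fails (u2' + u1 + u4')
  F T T F  ✗ fails (u1 + u4 + u3')
  F T T T  ✗ fails (u2' + u1 + u4')
  T F F F  ✗ fails (u2 + u1' + u3)
  T F F T  ✗ fails (u4' + u2)
  T F T F  ✗ fails (u4 + u3')
  T F T T  ✗ fails (u4' + u2)
  T T F F  ✗ fails (u4 + u1' + u2')
  T T F T  ✓ satisfies all
  T T T F  ✗ fails (u4 + u1' + u2')
  T T T T  ✓ satisfies all
3 of the 16 rows are models.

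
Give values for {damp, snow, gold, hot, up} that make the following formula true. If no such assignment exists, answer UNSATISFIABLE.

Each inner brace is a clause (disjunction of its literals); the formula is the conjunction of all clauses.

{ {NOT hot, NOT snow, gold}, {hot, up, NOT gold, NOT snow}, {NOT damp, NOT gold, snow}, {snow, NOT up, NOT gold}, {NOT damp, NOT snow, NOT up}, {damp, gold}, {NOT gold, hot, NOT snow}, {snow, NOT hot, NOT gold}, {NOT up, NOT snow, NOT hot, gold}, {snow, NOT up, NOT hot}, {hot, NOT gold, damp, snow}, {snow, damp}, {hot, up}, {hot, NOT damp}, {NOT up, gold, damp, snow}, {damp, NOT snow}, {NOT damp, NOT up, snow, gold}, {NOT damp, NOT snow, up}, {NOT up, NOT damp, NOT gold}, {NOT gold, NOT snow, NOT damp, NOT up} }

Branch on damp: set damp = true.
The clause (hot) is unit, so hot = true.
Branch on snow: set snow = false.
The clause (NOT gold) is unit, so gold = false.
The clause (NOT up) is unit, so up = false.
All clauses are satisfied.

damp=true, snow=false, gold=false, hot=true, up=false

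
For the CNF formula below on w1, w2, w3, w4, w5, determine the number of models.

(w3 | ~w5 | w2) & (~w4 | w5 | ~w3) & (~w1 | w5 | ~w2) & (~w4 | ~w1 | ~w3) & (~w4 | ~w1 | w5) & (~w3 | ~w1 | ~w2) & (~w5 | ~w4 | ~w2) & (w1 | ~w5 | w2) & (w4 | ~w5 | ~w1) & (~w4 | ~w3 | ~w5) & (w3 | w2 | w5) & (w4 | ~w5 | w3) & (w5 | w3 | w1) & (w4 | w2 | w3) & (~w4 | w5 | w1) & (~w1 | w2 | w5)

3

There are 2^5 = 32 truth assignments over (w1, w2, w3, w4, w5).
Split on w3. With w3 = 1, the clauses containing w3 are satisfied and ~w3 drops from the rest; 3 of the 2^4 = 16 assignments to the other variables satisfy what remains.
With w3 = 0, by the same count on the reduced clause set, 0 assignments work.
(One model: w1=F, w2=F, w3=T, w4=F, w5=F.)
Total: 3 + 0 = 3.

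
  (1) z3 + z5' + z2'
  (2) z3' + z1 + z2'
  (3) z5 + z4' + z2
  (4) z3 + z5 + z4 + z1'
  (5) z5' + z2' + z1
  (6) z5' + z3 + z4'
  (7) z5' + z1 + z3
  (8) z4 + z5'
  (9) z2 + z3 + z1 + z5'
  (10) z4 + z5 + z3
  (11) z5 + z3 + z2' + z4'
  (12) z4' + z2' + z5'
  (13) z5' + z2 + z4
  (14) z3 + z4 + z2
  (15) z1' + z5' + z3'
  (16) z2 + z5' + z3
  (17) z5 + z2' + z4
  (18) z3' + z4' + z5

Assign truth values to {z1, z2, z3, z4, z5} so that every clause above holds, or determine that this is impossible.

z1=0, z2=0, z3=1, z4=1, z5=1

Case z4 = 1:
Case z5 = 1:
The clause (z3) is unit, so z3 = 1.
The clause (z2') is unit, so z2 = 0.
The clause (z1') is unit, so z1 = 0.
All clauses are satisfied.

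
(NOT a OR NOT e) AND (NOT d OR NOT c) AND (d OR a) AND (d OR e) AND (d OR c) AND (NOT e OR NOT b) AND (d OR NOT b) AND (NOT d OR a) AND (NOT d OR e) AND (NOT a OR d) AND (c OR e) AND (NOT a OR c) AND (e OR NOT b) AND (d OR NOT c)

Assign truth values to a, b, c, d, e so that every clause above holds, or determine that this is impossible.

Case a = false:
(d) alone gives d = true.
Now (NOT d) is unsatisfied and unit — conflict.
Undo a and try a = true.
(NOT e) alone gives e = false.
(d) alone gives d = true.
Now (NOT d) is unsatisfied and unit — conflict.
Either choice for a ends in contradiction.

UNSATISFIABLE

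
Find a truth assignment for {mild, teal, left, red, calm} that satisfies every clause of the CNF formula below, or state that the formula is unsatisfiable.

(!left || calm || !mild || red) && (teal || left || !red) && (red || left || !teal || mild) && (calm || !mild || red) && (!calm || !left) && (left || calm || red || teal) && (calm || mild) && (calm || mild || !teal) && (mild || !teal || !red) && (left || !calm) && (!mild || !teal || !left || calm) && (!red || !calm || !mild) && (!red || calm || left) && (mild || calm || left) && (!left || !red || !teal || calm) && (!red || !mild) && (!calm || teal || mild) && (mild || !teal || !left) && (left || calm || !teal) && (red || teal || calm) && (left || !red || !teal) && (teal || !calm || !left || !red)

UNSATISFIABLE

Try calm = false.
Unit clause (mild) forces mild = true.
Unit clause (red) forces red = true.
But (!red) is also a unit clause — contradiction.
Undo calm and try calm = true.
Unit clause (!left) forces left = false.
But (left) is also a unit clause — contradiction.
Either choice for calm ends in contradiction.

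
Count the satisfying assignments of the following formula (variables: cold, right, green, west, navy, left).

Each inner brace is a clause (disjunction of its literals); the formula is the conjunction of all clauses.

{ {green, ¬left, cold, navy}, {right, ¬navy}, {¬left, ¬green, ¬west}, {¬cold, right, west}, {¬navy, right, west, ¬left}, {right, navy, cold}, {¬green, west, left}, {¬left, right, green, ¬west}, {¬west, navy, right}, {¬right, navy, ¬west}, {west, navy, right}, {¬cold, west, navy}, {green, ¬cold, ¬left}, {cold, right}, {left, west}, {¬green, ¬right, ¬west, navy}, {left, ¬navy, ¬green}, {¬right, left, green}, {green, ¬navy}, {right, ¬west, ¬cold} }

3

There are 2^6 = 64 truth assignments over (cold, right, green, west, navy, left).
Split on right. With right = True, the clauses containing right are satisfied and ¬right drops from the rest; 3 of the 2^5 = 32 assignments to the other variables satisfy what remains.
With right = False, by the same count on the reduced clause set, 0 assignments work.
Total: 3 + 0 = 3.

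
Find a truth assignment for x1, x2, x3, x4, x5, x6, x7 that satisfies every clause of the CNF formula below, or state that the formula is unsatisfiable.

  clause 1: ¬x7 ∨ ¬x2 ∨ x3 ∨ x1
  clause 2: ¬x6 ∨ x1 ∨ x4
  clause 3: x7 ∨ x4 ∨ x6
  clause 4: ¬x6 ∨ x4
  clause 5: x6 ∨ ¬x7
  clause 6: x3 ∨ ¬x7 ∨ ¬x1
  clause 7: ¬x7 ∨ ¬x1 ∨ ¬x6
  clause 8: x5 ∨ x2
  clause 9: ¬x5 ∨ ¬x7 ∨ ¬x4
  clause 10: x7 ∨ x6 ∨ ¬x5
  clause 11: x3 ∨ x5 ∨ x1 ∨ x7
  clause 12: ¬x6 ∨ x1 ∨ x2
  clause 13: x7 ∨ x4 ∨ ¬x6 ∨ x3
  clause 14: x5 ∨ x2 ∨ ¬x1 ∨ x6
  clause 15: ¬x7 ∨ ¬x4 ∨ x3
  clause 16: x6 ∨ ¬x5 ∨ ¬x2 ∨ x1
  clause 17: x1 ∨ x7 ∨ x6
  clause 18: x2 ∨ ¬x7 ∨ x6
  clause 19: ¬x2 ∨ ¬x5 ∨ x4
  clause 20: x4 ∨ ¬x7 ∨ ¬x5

Suppose x6 = False.
(¬x7) alone gives x7 = False.
(x4) alone gives x4 = True.
(¬x5) alone gives x5 = False.
(x2) alone gives x2 = True.
(x1) alone gives x1 = True.
All clauses hold; x3 can take either value.

x1: True, x2: True, x3: True, x4: True, x5: False, x6: False, x7: False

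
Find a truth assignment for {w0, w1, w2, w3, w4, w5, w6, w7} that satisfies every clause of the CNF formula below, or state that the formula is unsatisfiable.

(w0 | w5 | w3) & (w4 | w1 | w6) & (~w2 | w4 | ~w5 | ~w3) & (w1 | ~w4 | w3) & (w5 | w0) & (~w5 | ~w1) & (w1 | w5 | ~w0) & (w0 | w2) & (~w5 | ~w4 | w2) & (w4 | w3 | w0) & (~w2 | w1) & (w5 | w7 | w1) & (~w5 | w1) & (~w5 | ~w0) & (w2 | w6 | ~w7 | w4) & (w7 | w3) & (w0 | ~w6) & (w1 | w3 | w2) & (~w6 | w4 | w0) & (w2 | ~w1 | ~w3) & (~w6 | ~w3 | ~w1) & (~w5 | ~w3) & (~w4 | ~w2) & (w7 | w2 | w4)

w0=1; w1=1; w2=0; w3=0; w4=1; w5=0; w6=0; w7=1

Suppose w5 = 0.
The clause (w0) is unit, so w0 = 1.
The clause (w1) is unit, so w1 = 1.
Suppose w7 = 1.
Suppose w2 = 0.
The clause (~w3) is unit, so w3 = 0.
Suppose w6 = 0.
The clause (w4) is unit, so w4 = 1.
All clauses are satisfied.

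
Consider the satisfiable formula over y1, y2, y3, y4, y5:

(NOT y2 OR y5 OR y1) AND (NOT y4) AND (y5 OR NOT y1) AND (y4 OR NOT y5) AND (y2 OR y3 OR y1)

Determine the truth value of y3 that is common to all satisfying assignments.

Suppose y3 = false.
(NOT y4) alone gives y4 = false.
(NOT y5) alone gives y5 = false.
(NOT y1) alone gives y1 = false.
(NOT y2) alone gives y2 = false.
Now (y2) is unsatisfied and unit — conflict.
So every satisfying assignment has y3 = True.

True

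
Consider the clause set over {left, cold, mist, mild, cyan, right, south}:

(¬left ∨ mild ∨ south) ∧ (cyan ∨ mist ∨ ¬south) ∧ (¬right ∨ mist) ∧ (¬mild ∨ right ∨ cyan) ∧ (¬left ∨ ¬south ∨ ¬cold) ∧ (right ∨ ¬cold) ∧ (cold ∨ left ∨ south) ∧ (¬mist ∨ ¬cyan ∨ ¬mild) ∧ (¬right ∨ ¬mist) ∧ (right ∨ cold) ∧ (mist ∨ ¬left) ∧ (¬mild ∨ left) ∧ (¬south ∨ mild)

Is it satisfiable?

Unsatisfiable

Suppose right = False.
The clause (¬cold) is unit, so cold = False.
That conflicts with the unit clause (cold).
So right must be the other value — set right = True.
The clause (mist) is unit, so mist = True.
That conflicts with the unit clause (¬mist).
Both values of right lead to a conflict.
No assignment satisfies every clause.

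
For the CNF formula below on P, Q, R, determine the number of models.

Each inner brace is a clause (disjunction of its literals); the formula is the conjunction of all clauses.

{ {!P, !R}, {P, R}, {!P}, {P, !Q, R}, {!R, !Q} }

1

There are 2^3 = 8 truth assignments over (P, Q, R).
Check each against the 5 clauses (columns in the order P, Q, R):
  F F F  ✗ fails (P || R)
  F F T  ✓ satisfies all
  F T F  ✗ fails (P || R)
  F T T  ✗ fails (!R || !Q)
  T F F  ✗ fails (!P)
  T F T  ✗ fails (!P || !R)
  T T F  ✗ fails (!P)
  T T T  ✗ fails (!P || !R)
1 of the 8 rows is a model.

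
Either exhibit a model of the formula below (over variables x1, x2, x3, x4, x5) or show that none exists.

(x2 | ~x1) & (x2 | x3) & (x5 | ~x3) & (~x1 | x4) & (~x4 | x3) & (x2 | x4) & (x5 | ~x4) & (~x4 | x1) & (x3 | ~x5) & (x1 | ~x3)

Case x2 = 1:
Case x5 = 1:
The clause (x3) is unit, so x3 = 1.
The clause (x1) is unit, so x1 = 1.
The clause (x4) is unit, so x4 = 1.
All clauses are satisfied.

x1 ↦ 1, x2 ↦ 1, x3 ↦ 1, x4 ↦ 1, x5 ↦ 1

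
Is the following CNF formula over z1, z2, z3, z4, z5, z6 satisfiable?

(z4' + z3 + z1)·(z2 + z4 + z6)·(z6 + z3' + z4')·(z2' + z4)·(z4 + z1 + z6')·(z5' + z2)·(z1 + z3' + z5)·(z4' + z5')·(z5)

(z5) alone gives z5 = 1.
(z2) alone gives z2 = 1.
(z4) alone gives z4 = 1.
But (z4') is also a unit clause — contradiction.
No assignment satisfies every clause.

No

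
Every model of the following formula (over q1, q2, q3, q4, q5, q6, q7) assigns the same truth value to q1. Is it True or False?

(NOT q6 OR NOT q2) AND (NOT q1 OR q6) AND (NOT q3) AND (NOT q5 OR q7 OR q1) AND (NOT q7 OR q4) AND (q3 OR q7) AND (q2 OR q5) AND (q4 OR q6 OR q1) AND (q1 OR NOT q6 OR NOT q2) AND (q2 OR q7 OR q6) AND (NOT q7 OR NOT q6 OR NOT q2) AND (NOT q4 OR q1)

True

Suppose q1 = false.
(NOT q3) alone gives q3 = false.
(q7) alone gives q7 = true.
(q4) alone gives q4 = true.
But (NOT q4) is also a unit clause — contradiction.
So every satisfying assignment has q1 = True.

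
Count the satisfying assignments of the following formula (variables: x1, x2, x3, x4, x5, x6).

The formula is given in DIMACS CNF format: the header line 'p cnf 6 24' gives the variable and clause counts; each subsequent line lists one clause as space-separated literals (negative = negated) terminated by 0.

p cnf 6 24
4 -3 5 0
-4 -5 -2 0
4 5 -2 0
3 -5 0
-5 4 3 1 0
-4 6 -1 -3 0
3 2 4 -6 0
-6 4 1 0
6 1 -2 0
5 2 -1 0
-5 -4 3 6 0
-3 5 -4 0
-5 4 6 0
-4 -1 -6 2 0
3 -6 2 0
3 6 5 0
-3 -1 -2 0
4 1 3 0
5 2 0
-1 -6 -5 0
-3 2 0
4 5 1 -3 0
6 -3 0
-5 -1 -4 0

2

There are 2^6 = 64 truth assignments over (x1, x2, x3, x4, x5, x6).
Split on x4. With x4 = True, the clauses containing x4 are satisfied and ¬x4 drops from the rest; 2 of the 2^5 = 32 assignments to the other variables satisfy what remains.
With x4 = False, by the same count on the reduced clause set, 0 assignments work.
Total: 2 + 0 = 2.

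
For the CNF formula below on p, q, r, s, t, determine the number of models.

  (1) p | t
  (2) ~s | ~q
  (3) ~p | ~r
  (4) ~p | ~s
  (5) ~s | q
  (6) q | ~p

There are 2^5 = 32 truth assignments over (p, q, r, s, t).
Split on q. With q = 1, the clauses containing q are satisfied and ~q drops from the rest; 4 of the 2^4 = 16 assignments to the other variables satisfy what remains.
With q = 0, by the same count on the reduced clause set, 2 assignments work.
Total: 4 + 2 = 6.

6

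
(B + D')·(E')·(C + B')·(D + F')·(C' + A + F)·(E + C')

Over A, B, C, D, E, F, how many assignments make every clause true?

2

There are 2^6 = 64 truth assignments over (A, B, C, D, E, F).
Split on E. With E = 1, the clauses containing E are satisfied and E' drops from the rest; 0 of the 2^5 = 32 assignments to the other variables satisfy what remains.
With E = 0, by the same count on the reduced clause set, 2 assignments work.
(One model: A=F, B=F, C=F, D=F, E=F, F=F.)
Total: 0 + 2 = 2.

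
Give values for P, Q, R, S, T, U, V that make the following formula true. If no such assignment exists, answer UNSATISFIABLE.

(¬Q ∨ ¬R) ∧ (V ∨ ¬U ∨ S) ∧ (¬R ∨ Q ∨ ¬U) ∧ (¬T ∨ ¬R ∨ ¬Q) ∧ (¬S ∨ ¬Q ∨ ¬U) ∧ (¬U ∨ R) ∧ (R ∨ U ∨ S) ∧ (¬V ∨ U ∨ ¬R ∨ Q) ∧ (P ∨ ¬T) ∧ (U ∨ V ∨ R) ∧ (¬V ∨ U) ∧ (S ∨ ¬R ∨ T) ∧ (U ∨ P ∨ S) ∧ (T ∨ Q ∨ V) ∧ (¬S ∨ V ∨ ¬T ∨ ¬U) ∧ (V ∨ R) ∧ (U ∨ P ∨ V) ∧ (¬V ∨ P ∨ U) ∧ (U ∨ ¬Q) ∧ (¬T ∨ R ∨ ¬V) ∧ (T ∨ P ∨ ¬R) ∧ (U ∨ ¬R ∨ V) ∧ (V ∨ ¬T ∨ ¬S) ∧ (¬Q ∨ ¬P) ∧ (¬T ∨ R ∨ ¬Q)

UNSATISFIABLE

Try Q = False.
Try R = False.
(¬U) alone gives U = False.
(S) alone gives S = True.
(V) alone gives V = True.
But (¬V) is also a unit clause — contradiction.
Backtrack on R: now try R = True.
(¬U) alone gives U = False.
(¬V) alone gives V = False.
But (V) is also a unit clause — contradiction.
Both values of R lead to a conflict.
Backtrack on Q: now try Q = True.
(¬R) alone gives R = False.
(¬U) alone gives U = False.
But (U) is also a unit clause — contradiction.
Both values of Q lead to a conflict.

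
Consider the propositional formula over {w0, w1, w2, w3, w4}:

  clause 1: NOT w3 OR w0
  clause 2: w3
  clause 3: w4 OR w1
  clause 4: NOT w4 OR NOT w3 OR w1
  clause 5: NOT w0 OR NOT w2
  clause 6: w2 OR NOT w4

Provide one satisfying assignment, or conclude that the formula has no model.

w0=true, w1=true, w2=false, w3=true, w4=false

From the singleton clause (w3), w3 = true.
From the singleton clause (w0), w0 = true.
From the singleton clause (NOT w2), w2 = false.
From the singleton clause (NOT w4), w4 = false.
From the singleton clause (w1), w1 = true.
Every clause now holds.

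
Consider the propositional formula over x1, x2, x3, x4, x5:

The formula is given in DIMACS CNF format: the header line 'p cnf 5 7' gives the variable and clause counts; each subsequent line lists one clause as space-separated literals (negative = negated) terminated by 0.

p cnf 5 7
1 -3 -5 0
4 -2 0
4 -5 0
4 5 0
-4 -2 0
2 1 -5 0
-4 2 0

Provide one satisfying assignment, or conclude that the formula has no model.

Suppose x4 = True.
From the singleton clause (¬x2), x2 = False.
Now (x2) is unsatisfied and unit — conflict.
That branch fails; take x4 = False instead.
From the singleton clause (¬x2), x2 = False.
From the singleton clause (¬x5), x5 = False.
Now (x5) is unsatisfied and unit — conflict.
Both values of x4 lead to a conflict.

UNSATISFIABLE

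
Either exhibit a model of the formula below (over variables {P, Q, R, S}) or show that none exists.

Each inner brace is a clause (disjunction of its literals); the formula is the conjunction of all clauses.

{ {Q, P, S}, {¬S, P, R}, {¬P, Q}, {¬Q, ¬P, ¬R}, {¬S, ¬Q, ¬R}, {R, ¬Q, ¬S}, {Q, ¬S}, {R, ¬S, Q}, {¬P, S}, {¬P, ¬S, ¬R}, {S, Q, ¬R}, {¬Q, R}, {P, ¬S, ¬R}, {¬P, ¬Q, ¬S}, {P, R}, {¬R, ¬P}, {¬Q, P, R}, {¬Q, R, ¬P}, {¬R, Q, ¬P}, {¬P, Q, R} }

P ↦ False,  Q ↦ True,  R ↦ True,  S ↦ False

Try P = False.
Unit clause (R) forces R = True.
Unit clause (¬S) forces S = False.
Unit clause (Q) forces Q = True.
Every clause now holds.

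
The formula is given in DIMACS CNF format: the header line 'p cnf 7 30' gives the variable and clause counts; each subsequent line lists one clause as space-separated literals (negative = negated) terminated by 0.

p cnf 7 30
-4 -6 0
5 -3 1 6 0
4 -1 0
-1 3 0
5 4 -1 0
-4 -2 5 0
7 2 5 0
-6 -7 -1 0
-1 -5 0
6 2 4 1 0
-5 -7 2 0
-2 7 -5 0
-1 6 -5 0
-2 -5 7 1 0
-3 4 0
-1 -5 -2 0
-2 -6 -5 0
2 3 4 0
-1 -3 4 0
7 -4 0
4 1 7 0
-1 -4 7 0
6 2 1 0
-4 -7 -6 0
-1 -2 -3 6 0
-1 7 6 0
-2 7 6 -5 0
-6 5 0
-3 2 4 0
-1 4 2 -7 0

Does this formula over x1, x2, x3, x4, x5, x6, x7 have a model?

Case x4 = True:
The clause (¬x6) is unit, so x6 = False.
The clause (x7) is unit, so x7 = True.
Case x1 = False:
The clause (x2) is unit, so x2 = True.
The clause (x5) is unit, so x5 = True.
No clause remains; x3 is free.
A satisfying assignment: x1=False; x2=True; x3=False; x4=True; x5=True; x6=False; x7=True.

Satisfiable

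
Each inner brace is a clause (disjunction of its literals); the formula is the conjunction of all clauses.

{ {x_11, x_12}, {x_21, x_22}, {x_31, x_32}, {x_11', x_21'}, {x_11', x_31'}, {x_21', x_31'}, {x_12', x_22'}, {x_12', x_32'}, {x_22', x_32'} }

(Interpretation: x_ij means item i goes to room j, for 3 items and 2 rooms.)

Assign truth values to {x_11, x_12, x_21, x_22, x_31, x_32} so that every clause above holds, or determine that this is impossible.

UNSATISFIABLE

Try x_11 = 1.
The clause (x_21') is unit, so x_21 = 0.
The clause (x_22) is unit, so x_22 = 1.
The clause (x_31') is unit, so x_31 = 0.
The clause (x_32) is unit, so x_32 = 1.
That conflicts with the unit clause (x_32').
That branch fails; take x_11 = 0 instead.
The clause (x_12) is unit, so x_12 = 1.
The clause (x_22') is unit, so x_22 = 0.
The clause (x_21) is unit, so x_21 = 1.
The clause (x_31') is unit, so x_31 = 0.
The clause (x_32) is unit, so x_32 = 1.
That conflicts with the unit clause (x_32').
Either choice for x_11 ends in contradiction.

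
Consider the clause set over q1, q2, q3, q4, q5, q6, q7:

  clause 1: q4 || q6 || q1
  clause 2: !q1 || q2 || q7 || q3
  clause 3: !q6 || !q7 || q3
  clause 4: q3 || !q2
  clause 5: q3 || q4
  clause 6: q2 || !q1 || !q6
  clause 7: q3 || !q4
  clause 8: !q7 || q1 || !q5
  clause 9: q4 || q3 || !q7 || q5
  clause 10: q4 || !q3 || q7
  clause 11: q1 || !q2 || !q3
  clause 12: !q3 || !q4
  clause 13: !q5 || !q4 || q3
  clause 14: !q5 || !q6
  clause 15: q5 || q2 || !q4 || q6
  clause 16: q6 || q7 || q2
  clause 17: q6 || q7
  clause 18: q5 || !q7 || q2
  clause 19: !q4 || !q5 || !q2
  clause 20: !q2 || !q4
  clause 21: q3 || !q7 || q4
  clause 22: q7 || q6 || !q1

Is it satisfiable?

Satisfiable

Suppose q3 = true.
The clause (!q4) is unit, so q4 = false.
The clause (q7) is unit, so q7 = true.
Suppose q6 = false.
The clause (q1) is unit, so q1 = true.
Suppose q5 = true.
Every clause is now satisfied; q2 is unconstrained.
A satisfying assignment: q1 ↦ true, q2 ↦ false, q3 ↦ true, q4 ↦ false, q5 ↦ true, q6 ↦ false, q7 ↦ true.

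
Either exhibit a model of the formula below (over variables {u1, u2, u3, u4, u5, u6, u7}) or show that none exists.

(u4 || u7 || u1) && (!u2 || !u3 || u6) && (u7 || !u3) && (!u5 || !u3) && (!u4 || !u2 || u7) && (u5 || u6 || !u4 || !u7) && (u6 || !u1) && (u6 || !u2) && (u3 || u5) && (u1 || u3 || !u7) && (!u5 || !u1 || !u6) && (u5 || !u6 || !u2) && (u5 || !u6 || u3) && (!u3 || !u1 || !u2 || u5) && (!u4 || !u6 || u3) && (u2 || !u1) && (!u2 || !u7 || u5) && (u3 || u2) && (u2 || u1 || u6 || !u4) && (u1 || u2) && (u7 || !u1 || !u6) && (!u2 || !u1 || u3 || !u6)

UNSATISFIABLE

Branch on u7: set u7 = true.
Branch on u5: set u5 = false.
(u3) alone gives u3 = true.
(!u2) alone gives u2 = false.
(!u1) alone gives u1 = false.
That conflicts with the unit clause (u1).
So u5 must be the other value — set u5 = true.
(!u3) alone gives u3 = false.
(u1) alone gives u1 = true.
(u6) alone gives u6 = true.
That conflicts with the unit clause (!u6).
Both values of u5 lead to a conflict.
So u7 must be the other value — set u7 = false.
(!u3) alone gives u3 = false.
(u5) alone gives u5 = true.
(u2) alone gives u2 = true.
(!u4) alone gives u4 = false.
(u1) alone gives u1 = true.
(u6) alone gives u6 = true.
That conflicts with the unit clause (!u6).
Both values of u7 lead to a conflict.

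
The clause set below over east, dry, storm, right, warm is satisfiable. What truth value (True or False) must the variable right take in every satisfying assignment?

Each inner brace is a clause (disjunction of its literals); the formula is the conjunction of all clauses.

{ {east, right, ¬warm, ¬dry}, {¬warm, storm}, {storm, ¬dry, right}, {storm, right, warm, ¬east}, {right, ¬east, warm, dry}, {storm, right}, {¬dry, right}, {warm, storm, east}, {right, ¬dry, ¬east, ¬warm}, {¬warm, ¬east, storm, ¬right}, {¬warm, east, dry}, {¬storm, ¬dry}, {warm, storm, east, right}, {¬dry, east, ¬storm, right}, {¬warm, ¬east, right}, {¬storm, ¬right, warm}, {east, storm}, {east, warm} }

True

Suppose right = False.
The clause (storm) is unit, so storm = True.
The clause (¬dry) is unit, so dry = False.
Suppose east = False.
The clause (¬warm) is unit, so warm = False.
That conflicts with the unit clause (warm).
Undo east and try east = True.
The clause (warm) is unit, so warm = True.
That conflicts with the unit clause (¬warm).
Either choice for east ends in contradiction.
So every satisfying assignment has right = True.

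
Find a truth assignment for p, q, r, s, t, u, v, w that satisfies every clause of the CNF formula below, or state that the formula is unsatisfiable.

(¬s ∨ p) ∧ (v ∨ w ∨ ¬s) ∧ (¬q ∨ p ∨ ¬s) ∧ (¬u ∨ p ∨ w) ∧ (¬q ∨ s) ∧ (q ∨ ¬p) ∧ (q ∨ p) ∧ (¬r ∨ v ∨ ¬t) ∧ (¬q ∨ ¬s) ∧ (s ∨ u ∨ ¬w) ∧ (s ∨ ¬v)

UNSATISFIABLE

Try s = False.
The clause (¬q) is unit, so q = False.
The clause (¬p) is unit, so p = False.
But (p) is also a unit clause — contradiction.
So s must be the other value — set s = True.
The clause (p) is unit, so p = True.
The clause (q) is unit, so q = True.
But (¬q) is also a unit clause — contradiction.
Both values of s lead to a conflict.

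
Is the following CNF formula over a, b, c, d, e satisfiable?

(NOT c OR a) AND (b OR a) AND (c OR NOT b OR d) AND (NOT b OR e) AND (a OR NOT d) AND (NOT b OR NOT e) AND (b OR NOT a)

Case c = false:
Case b = true:
The clause (d) is unit, so d = true.
The clause (e) is unit, so e = true.
But (NOT e) is also a unit clause — contradiction.
Backtrack on b: now try b = false.
The clause (a) is unit, so a = true.
But (NOT a) is also a unit clause — contradiction.
Either choice for b ends in contradiction.
Backtrack on c: now try c = true.
The clause (a) is unit, so a = true.
The clause (b) is unit, so b = true.
The clause (e) is unit, so e = true.
But (NOT e) is also a unit clause — contradiction.
Either choice for c ends in contradiction.
No assignment satisfies every clause.

No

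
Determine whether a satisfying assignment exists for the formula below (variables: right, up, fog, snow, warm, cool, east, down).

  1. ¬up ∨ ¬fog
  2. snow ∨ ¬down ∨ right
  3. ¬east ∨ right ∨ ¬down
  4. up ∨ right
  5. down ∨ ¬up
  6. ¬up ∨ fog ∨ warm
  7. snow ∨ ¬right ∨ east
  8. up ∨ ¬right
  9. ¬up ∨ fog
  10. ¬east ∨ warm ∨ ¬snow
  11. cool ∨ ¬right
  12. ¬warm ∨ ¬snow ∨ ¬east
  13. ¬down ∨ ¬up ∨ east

Try up = False.
Unit clause (right) forces right = True.
That conflicts with the unit clause (¬right).
That branch fails; take up = True instead.
Unit clause (¬fog) forces fog = False.
That conflicts with the unit clause (fog).
Either choice for up ends in contradiction.
No assignment satisfies every clause.

No, unsatisfiable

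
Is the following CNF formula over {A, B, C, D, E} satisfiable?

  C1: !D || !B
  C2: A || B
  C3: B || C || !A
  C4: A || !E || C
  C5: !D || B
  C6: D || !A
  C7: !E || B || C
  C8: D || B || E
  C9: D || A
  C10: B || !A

Suppose D = false.
The clause (!A) is unit, so A = false.
But (A) is also a unit clause — contradiction.
Backtrack on D: now try D = true.
The clause (!B) is unit, so B = false.
But (B) is also a unit clause — contradiction.
Neither D = true nor D = false works.
No assignment satisfies every clause.

Unsatisfiable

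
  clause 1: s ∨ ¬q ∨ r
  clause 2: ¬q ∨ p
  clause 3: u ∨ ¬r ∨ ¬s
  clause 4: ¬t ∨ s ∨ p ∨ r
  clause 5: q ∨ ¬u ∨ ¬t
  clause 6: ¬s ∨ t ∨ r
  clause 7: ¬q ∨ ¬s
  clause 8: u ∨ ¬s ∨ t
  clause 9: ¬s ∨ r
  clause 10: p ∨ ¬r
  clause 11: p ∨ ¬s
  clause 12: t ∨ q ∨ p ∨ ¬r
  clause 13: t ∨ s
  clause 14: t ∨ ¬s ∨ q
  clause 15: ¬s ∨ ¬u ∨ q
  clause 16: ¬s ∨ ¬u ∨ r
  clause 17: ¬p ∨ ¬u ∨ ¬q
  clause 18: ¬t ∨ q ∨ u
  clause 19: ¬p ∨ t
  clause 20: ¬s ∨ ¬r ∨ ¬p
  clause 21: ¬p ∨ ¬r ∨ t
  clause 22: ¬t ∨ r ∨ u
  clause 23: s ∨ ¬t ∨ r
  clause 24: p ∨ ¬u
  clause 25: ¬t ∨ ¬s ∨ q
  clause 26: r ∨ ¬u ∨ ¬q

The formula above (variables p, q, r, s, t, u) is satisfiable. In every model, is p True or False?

True

Suppose p = False.
The clause (¬q) is unit, so q = False.
The clause (¬r) is unit, so r = False.
The clause (¬s) is unit, so s = False.
The clause (¬t) is unit, so t = False.
Now (t) is unsatisfied and unit — conflict.
So every satisfying assignment has p = True.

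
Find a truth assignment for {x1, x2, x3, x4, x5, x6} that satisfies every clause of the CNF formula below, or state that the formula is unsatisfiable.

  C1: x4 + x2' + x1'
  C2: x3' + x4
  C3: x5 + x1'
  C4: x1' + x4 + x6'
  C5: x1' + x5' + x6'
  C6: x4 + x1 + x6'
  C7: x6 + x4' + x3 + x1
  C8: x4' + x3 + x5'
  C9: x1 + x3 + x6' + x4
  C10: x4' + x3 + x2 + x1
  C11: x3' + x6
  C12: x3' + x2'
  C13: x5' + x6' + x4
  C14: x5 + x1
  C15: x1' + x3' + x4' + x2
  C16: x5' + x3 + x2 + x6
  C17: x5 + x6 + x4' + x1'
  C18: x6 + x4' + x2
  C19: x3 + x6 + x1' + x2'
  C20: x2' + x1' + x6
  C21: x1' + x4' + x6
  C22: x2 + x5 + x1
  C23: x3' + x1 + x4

x1=0, x2=1, x3=0, x4=0, x5=1, x6=0

Case x3 = 0:
Case x5 = 1:
(x4') alone gives x4 = 0.
(x6') alone gives x6 = 0.
(x2) alone gives x2 = 1.
(x1') alone gives x1 = 0.
All clauses are satisfied.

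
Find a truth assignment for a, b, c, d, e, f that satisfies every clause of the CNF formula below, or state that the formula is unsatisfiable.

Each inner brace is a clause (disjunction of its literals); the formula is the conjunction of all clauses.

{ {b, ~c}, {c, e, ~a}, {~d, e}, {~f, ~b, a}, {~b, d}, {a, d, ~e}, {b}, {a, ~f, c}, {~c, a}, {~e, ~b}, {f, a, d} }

UNSATISFIABLE

(b) alone gives b = 1.
(d) alone gives d = 1.
(e) alone gives e = 1.
But (~e) is also a unit clause — contradiction.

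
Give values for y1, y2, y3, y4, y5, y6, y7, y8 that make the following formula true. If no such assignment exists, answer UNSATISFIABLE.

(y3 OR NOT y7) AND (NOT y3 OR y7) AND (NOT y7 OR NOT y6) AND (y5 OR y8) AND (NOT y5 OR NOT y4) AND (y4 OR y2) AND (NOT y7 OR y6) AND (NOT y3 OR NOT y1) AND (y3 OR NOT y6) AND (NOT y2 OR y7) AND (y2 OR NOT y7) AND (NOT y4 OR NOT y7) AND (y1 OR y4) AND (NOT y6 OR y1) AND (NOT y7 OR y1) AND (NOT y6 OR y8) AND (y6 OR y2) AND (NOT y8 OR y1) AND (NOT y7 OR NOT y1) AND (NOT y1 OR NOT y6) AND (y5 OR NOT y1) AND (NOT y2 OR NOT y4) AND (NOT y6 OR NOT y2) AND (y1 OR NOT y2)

Case y3 = true:
(y7) alone gives y7 = true.
(NOT y6) alone gives y6 = false.
But (y6) is also a unit clause — contradiction.
So y3 must be the other value — set y3 = false.
(NOT y7) alone gives y7 = false.
(NOT y6) alone gives y6 = false.
(NOT y2) alone gives y2 = false.
But (y2) is also a unit clause — contradiction.
Both values of y3 lead to a conflict.

UNSATISFIABLE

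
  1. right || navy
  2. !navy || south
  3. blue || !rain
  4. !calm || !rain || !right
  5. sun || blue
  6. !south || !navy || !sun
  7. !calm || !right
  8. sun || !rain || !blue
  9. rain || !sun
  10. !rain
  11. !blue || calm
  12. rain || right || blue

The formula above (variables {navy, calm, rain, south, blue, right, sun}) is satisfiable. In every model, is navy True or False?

True

Suppose navy = false.
From the singleton clause (right), right = true.
From the singleton clause (!calm), calm = false.
From the singleton clause (!rain), rain = false.
From the singleton clause (!sun), sun = false.
From the singleton clause (blue), blue = true.
That conflicts with the unit clause (!blue).
So every satisfying assignment has navy = True.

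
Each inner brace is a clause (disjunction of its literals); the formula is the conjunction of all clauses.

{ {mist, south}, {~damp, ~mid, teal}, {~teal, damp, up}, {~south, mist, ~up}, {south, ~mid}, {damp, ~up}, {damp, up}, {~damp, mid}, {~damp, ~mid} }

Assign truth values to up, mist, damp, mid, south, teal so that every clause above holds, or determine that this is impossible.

UNSATISFIABLE

Suppose mist = 1.
Suppose south = 1.
Suppose damp = 1.
(mid) alone gives mid = 1.
That conflicts with the unit clause (~mid).
That branch fails; take damp = 0 instead.
(~up) alone gives up = 0.
That conflicts with the unit clause (up).
Both values of damp lead to a conflict.
That branch fails; take south = 0 instead.
(~mid) alone gives mid = 0.
(~damp) alone gives damp = 0.
(~up) alone gives up = 0.
That conflicts with the unit clause (up).
Both values of south lead to a conflict.
That branch fails; take mist = 0 instead.
(south) alone gives south = 1.
(~up) alone gives up = 0.
(damp) alone gives damp = 1.
(mid) alone gives mid = 1.
That conflicts with the unit clause (~mid).
Both values of mist lead to a conflict.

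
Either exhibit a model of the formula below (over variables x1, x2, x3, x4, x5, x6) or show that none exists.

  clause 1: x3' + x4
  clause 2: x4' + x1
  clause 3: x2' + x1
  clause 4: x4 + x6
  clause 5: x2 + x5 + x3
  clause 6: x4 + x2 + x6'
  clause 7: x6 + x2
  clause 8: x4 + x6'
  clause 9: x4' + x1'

UNSATISFIABLE

Suppose x3 = 0.
Suppose x4 = 0.
(x6) alone gives x6 = 1.
Now (x6') is unsatisfied and unit — conflict.
Backtrack on x4: now try x4 = 1.
(x1) alone gives x1 = 1.
Now (x1') is unsatisfied and unit — conflict.
Neither x4 = 1 nor x4 = 0 works.
Backtrack on x3: now try x3 = 1.
(x4) alone gives x4 = 1.
(x1) alone gives x1 = 1.
Now (x1') is unsatisfied and unit — conflict.
Neither x3 = 1 nor x3 = 0 works.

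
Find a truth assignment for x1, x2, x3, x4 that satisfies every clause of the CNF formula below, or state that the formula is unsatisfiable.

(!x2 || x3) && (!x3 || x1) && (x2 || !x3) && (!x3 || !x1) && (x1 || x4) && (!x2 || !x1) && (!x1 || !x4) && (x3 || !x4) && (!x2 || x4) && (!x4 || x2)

x1 ↦ true,  x2 ↦ false,  x3 ↦ false,  x4 ↦ false

Try x2 = false.
(!x3) alone gives x3 = false.
(!x4) alone gives x4 = false.
(x1) alone gives x1 = true.
Every clause now holds.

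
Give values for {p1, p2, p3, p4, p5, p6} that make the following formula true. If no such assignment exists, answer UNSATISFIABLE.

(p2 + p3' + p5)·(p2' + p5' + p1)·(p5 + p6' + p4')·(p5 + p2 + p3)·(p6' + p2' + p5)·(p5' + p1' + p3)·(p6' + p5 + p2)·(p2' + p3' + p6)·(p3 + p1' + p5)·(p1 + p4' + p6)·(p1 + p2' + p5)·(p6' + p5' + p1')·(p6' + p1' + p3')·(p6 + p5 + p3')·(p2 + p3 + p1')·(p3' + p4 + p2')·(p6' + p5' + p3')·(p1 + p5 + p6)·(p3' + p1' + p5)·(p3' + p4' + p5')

p1 ↦ 0,  p2 ↦ 0,  p3 ↦ 0,  p4 ↦ 0,  p5 ↦ 1,  p6 ↦ 1

Case p2 = 0:
Case p3 = 0:
Unit clause (p5) forces p5 = 1.
Unit clause (p1') forces p1 = 0.
Case p4 = 0:
Every clause is now satisfied; p6 is unconstrained.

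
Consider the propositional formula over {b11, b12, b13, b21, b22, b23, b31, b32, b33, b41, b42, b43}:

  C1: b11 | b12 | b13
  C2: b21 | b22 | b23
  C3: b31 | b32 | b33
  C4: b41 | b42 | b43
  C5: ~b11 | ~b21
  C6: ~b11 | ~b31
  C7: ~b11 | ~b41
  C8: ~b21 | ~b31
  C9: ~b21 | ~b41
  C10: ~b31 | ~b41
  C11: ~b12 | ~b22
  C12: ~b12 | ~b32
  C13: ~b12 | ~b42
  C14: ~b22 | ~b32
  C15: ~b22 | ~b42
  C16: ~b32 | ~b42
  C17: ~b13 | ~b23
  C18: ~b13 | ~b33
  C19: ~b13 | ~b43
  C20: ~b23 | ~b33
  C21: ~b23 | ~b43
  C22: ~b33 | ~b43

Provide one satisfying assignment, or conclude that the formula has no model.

Suppose b11 = 0.
Suppose b12 = 1.
The clause (~b22) is unit, so b22 = 0.
The clause (~b32) is unit, so b32 = 0.
The clause (~b42) is unit, so b42 = 0.
Suppose b21 = 1.
The clause (~b31) is unit, so b31 = 0.
The clause (b33) is unit, so b33 = 1.
The clause (~b41) is unit, so b41 = 0.
The clause (b43) is unit, so b43 = 1.
Now (~b43) is unsatisfied and unit — conflict.
Backtrack on b21: now try b21 = 0.
The clause (b23) is unit, so b23 = 1.
The clause (~b13) is unit, so b13 = 0.
The clause (~b33) is unit, so b33 = 0.
The clause (b31) is unit, so b31 = 1.
The clause (~b41) is unit, so b41 = 0.
The clause (b43) is unit, so b43 = 1.
Now (~b43) is unsatisfied and unit — conflict.
Either choice for b21 ends in contradiction.
Backtrack on b12: now try b12 = 0.
The clause (b13) is unit, so b13 = 1.
The clause (~b23) is unit, so b23 = 0.
The clause (~b33) is unit, so b33 = 0.
The clause (~b43) is unit, so b43 = 0.
Suppose b21 = 1.
The clause (~b31) is unit, so b31 = 0.
The clause (b32) is unit, so b32 = 1.
The clause (~b41) is unit, so b41 = 0.
The clause (b42) is unit, so b42 = 1.
Now (~b42) is unsatisfied and unit — conflict.
Backtrack on b21: now try b21 = 0.
The clause (b22) is unit, so b22 = 1.
The clause (~b32) is unit, so b32 = 0.
The clause (b31) is unit, so b31 = 1.
The clause (~b41) is unit, so b41 = 0.
The clause (b42) is unit, so b42 = 1.
Now (~b42) is unsatisfied and unit — conflict.
Either choice for b21 ends in contradiction.
Either choice for b12 ends in contradiction.
Backtrack on b11: now try b11 = 1.
The clause (~b21) is unit, so b21 = 0.
The clause (~b31) is unit, so b31 = 0.
The clause (~b41) is unit, so b41 = 0.
Suppose b22 = 1.
The clause (~b12) is unit, so b12 = 0.
The clause (~b32) is unit, so b32 = 0.
The clause (b33) is unit, so b33 = 1.
The clause (~b42) is unit, so b42 = 0.
The clause (b43) is unit, so b43 = 1.
Now (~b43) is unsatisfied and unit — conflict.
Backtrack on b22: now try b22 = 0.
The clause (b23) is unit, so b23 = 1.
The clause (~b13) is unit, so b13 = 0.
The clause (~b33) is unit, so b33 = 0.
The clause (b32) is unit, so b32 = 1.
The clause (~b12) is unit, so b12 = 0.
The clause (~b42) is unit, so b42 = 0.
The clause (b43) is unit, so b43 = 1.
Now (~b43) is unsatisfied and unit — conflict.
Either choice for b22 ends in contradiction.
Either choice for b11 ends in contradiction.

UNSATISFIABLE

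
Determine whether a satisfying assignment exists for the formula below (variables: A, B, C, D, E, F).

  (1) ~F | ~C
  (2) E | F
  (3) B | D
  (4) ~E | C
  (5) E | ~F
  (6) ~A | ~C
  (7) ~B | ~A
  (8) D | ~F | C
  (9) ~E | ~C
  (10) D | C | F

No

Case F = 0:
From the singleton clause (E), E = 1.
From the singleton clause (C), C = 1.
That conflicts with the unit clause (~C).
So F must be the other value — set F = 1.
From the singleton clause (~C), C = 0.
From the singleton clause (~E), E = 0.
That conflicts with the unit clause (E).
Neither F = 1 nor F = 0 works.
No assignment satisfies every clause.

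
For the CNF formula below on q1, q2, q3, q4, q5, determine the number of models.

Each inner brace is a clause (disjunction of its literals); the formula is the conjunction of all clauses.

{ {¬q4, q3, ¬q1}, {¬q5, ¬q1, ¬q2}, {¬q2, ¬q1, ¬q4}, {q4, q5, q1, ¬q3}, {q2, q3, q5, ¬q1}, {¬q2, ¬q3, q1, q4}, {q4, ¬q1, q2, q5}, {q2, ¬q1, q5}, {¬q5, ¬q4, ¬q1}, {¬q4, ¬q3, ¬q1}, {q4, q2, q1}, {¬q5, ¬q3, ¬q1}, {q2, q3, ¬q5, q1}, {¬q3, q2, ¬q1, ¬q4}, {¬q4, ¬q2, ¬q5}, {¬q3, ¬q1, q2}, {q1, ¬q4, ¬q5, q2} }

There are 2^5 = 32 truth assignments over (q1, q2, q3, q4, q5).
Split on q1. With q1 = True, the clauses containing q1 are satisfied and ¬q1 drops from the rest; 3 of the 2^4 = 16 assignments to the other variables satisfy what remains.
With q1 = False, by the same count on the reduced clause set, 6 assignments work.
(One model: q1=F, q2=F, q3=F, q4=T, q5=F.)
Total: 3 + 6 = 9.

9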